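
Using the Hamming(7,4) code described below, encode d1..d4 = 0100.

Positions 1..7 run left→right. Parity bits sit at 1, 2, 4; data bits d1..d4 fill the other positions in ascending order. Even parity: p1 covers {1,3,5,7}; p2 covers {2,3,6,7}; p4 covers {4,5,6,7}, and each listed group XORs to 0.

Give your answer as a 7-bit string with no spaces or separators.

Place data at non-parity positions: p1 p2 0 p4 1 0 0
p1 (pos 1,3,5,7): XOR of data positions = 0⊕1⊕0 = 1
p2 (pos 2,3,6,7): XOR of data positions = 0⊕0⊕0 = 0
p4 (pos 4,5,6,7): XOR of data positions = 1⊕0⊕0 = 1
Codeword: 1001100

1001100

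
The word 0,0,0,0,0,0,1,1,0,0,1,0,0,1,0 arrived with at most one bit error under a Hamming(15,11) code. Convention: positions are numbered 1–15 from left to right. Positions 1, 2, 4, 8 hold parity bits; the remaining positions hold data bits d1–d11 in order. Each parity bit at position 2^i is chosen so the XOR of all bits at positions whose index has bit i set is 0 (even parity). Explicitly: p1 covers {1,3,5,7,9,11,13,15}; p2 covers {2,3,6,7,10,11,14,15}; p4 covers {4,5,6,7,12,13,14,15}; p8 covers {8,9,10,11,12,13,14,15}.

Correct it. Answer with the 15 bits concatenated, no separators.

s1 (pos 1,3,5,7,9,11,13,15): 0⊕0⊕0⊕1⊕0⊕1⊕0⊕0 = 0
s2 (pos 2,3,6,7,10,11,14,15): 0⊕0⊕0⊕1⊕0⊕1⊕1⊕0 = 1
s4 (pos 4,5,6,7,12,13,14,15): 0⊕0⊕0⊕1⊕0⊕0⊕1⊕0 = 0
s8 (pos 8,9,10,11,12,13,14,15): 1⊕0⊕0⊕1⊕0⊕0⊕1⊕0 = 1
Syndrome s8…s1 = 1010 → error at position 10.
Flip position 10: 000000110010010 → 000000110110010

000000110110010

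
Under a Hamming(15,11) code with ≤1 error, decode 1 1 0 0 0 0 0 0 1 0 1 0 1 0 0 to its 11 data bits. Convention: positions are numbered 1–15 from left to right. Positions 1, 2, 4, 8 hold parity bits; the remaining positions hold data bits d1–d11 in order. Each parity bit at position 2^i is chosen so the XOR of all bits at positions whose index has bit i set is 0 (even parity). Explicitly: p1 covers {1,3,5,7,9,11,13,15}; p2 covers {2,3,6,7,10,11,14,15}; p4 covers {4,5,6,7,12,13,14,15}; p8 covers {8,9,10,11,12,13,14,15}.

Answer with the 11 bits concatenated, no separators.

s1 (pos 1,3,5,7,9,11,13,15): 1⊕0⊕0⊕0⊕1⊕1⊕1⊕0 = 0
s2 (pos 2,3,6,7,10,11,14,15): 1⊕0⊕0⊕0⊕0⊕1⊕0⊕0 = 0
s4 (pos 4,5,6,7,12,13,14,15): 0⊕0⊕0⊕0⊕0⊕1⊕0⊕0 = 1
s8 (pos 8,9,10,11,12,13,14,15): 0⊕1⊕0⊕1⊕0⊕1⊕0⊕0 = 1
Syndrome s8…s1 = 1100 → error at position 12.
Flip position 12: 110000001010100 → 110000001011100
Read data bits from positions 3,5,6,7,9,10,11,12,13,14,15: 00001011100

00001011100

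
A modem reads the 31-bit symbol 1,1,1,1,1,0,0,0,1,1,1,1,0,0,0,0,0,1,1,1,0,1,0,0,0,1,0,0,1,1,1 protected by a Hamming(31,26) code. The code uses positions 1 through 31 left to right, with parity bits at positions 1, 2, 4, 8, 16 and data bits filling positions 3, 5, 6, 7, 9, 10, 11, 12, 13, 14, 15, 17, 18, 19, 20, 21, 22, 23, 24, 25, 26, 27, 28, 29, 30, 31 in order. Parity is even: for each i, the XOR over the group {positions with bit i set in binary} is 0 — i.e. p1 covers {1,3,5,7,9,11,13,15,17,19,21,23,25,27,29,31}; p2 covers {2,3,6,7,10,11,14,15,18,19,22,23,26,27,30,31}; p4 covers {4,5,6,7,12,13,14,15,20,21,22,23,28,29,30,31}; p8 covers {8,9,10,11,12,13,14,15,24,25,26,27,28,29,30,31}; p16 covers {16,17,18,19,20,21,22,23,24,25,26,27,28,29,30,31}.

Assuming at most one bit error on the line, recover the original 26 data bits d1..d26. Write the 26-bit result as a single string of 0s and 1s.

11001111000011101000100111

s1 (pos 1,3,5,7,9,11,13,15,17,19,21,23,25,27,29,31): 1⊕1⊕1⊕0⊕1⊕1⊕0⊕0⊕0⊕1⊕0⊕0⊕0⊕0⊕1⊕1 = 0
s2 (pos 2,3,6,7,10,11,14,15,18,19,22,23,26,27,30,31): 1⊕1⊕0⊕0⊕1⊕1⊕0⊕0⊕1⊕1⊕1⊕0⊕1⊕0⊕1⊕1 = 0
s4 (pos 4,5,6,7,12,13,14,15,20,21,22,23,28,29,30,31): 1⊕1⊕0⊕0⊕1⊕0⊕0⊕0⊕1⊕0⊕1⊕0⊕0⊕1⊕1⊕1 = 0
s8 (pos 8,9,10,11,12,13,14,15,24,25,26,27,28,29,30,31): 0⊕1⊕1⊕1⊕1⊕0⊕0⊕0⊕0⊕0⊕1⊕0⊕0⊕1⊕1⊕1 = 0
s16 (pos 16,17,18,19,20,21,22,23,24,25,26,27,28,29,30,31): 0⊕0⊕1⊕1⊕1⊕0⊕1⊕0⊕0⊕0⊕1⊕0⊕0⊕1⊕1⊕1 = 0
Syndrome s16…s1 = 00000 → no error.
Read data bits from positions 3,5,6,7,9,10,11,12,13,14,15,17,18,19,20,21,22,23,24,25,26,27,28,29,30,31: 11001111000011101000100111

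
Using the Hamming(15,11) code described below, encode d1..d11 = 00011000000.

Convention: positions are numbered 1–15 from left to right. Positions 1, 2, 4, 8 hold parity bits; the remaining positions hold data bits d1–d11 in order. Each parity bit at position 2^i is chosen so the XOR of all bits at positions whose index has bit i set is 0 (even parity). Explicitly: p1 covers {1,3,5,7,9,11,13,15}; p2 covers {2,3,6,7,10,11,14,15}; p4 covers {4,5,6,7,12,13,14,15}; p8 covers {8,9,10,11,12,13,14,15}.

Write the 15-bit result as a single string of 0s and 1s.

010100111000000

Place data at non-parity positions: p1 p2 0 p4 0 0 1 p8 1 0 0 0 0 0 0
p1 (pos 1,3,5,7,9,11,13,15): XOR of data positions = 0⊕0⊕1⊕1⊕0⊕0⊕0 = 0
p2 (pos 2,3,6,7,10,11,14,15): XOR of data positions = 0⊕0⊕1⊕0⊕0⊕0⊕0 = 1
p4 (pos 4,5,6,7,12,13,14,15): XOR of data positions = 0⊕0⊕1⊕0⊕0⊕0⊕0 = 1
p8 (pos 8,9,10,11,12,13,14,15): XOR of data positions = 1⊕0⊕0⊕0⊕0⊕0⊕0 = 1
Codeword: 010100111000000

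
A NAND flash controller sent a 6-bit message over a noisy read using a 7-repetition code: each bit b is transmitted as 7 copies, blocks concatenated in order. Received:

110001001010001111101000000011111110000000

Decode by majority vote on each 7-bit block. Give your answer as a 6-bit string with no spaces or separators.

001010

Block 1 (1100010): 3 ones → 0
Block 2 (0101000): 2 ones → 0
Block 3 (1111101): 6 ones → 1
Block 4 (0000000): 0 ones → 0
Block 5 (1111111): 7 ones → 1
Block 6 (0000000): 0 ones → 0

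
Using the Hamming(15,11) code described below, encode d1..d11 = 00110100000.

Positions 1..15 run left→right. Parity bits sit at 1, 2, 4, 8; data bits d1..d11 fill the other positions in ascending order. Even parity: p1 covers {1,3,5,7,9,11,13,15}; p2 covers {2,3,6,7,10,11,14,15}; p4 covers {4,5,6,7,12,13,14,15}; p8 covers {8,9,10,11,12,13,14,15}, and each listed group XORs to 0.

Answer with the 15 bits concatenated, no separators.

Place data at non-parity positions: p1 p2 0 p4 0 1 1 p8 0 1 0 0 0 0 0
p1 (pos 1,3,5,7,9,11,13,15): XOR of data positions = 0⊕0⊕1⊕0⊕0⊕0⊕0 = 1
p2 (pos 2,3,6,7,10,11,14,15): XOR of data positions = 0⊕1⊕1⊕1⊕0⊕0⊕0 = 1
p4 (pos 4,5,6,7,12,13,14,15): XOR of data positions = 0⊕1⊕1⊕0⊕0⊕0⊕0 = 0
p8 (pos 8,9,10,11,12,13,14,15): XOR of data positions = 0⊕1⊕0⊕0⊕0⊕0⊕0 = 1
Codeword: 110001110100000

110001110100000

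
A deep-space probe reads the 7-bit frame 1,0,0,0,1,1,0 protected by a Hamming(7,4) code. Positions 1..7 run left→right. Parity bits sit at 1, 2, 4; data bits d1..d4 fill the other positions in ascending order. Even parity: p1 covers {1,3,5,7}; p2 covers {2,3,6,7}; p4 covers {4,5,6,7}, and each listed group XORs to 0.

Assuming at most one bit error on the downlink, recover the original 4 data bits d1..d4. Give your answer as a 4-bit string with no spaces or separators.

s1 (pos 1,3,5,7): 1⊕0⊕1⊕0 = 0
s2 (pos 2,3,6,7): 0⊕0⊕1⊕0 = 1
s4 (pos 4,5,6,7): 0⊕1⊕1⊕0 = 0
Syndrome s4…s1 = 010 → error at position 2.
Flip position 2: 1000110 → 1100110
Read data bits from positions 3,5,6,7: 0110

0110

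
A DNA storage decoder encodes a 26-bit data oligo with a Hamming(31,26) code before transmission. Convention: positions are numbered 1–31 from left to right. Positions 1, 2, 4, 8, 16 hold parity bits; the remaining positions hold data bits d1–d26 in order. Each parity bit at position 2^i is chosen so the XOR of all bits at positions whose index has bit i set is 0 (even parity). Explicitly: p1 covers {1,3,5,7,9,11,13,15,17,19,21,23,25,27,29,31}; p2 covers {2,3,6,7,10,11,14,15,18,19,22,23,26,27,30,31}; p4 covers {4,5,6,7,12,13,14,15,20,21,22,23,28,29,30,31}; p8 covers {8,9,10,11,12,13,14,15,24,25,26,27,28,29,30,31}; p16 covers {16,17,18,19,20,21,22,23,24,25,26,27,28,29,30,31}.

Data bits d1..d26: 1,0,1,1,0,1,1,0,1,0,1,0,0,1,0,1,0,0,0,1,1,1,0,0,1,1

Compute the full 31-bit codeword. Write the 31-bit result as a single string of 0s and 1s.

0111011101101011001010001110011

Place data at non-parity positions: p1 p2 1 p4 0 1 1 p8 0 1 1 0 1 0 1 p16 0 0 1 0 1 0 0 0 1 1 1 0 0 1 1
p1 (pos 1,3,5,7,9,11,13,15,17,19,21,23,25,27,29,31): XOR of data positions = 1⊕0⊕1⊕0⊕1⊕1⊕1⊕0⊕1⊕1⊕0⊕1⊕1⊕0⊕1 = 0
p2 (pos 2,3,6,7,10,11,14,15,18,19,22,23,26,27,30,31): XOR of data positions = 1⊕1⊕1⊕1⊕1⊕0⊕1⊕0⊕1⊕0⊕0⊕1⊕1⊕1⊕1 = 1
p4 (pos 4,5,6,7,12,13,14,15,20,21,22,23,28,29,30,31): XOR of data positions = 0⊕1⊕1⊕0⊕1⊕0⊕1⊕0⊕1⊕0⊕0⊕0⊕0⊕1⊕1 = 1
p8 (pos 8,9,10,11,12,13,14,15,24,25,26,27,28,29,30,31): XOR of data positions = 0⊕1⊕1⊕0⊕1⊕0⊕1⊕0⊕1⊕1⊕1⊕0⊕0⊕1⊕1 = 1
p16 (pos 16,17,18,19,20,21,22,23,24,25,26,27,28,29,30,31): XOR of data positions = 0⊕0⊕1⊕0⊕1⊕0⊕0⊕0⊕1⊕1⊕1⊕0⊕0⊕1⊕1 = 1
Codeword: 0111011101101011001010001110011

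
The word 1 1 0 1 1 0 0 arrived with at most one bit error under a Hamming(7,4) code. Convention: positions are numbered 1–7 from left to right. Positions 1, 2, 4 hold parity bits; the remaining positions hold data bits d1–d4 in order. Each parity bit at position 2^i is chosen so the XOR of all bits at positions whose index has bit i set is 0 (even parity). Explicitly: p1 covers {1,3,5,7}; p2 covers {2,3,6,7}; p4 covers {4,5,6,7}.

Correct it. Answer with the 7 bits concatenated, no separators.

s1 (pos 1,3,5,7): 1⊕0⊕1⊕0 = 0
s2 (pos 2,3,6,7): 1⊕0⊕0⊕0 = 1
s4 (pos 4,5,6,7): 1⊕1⊕0⊕0 = 0
Syndrome s4…s1 = 010 → error at position 2.
Flip position 2: 1101100 → 1001100

1001100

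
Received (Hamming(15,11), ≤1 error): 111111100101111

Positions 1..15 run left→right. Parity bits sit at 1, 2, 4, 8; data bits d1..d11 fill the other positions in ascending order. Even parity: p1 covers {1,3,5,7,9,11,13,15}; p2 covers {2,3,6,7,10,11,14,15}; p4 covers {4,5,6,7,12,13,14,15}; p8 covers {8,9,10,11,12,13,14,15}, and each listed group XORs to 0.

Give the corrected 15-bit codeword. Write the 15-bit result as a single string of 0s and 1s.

111111100001111

s1 (pos 1,3,5,7,9,11,13,15): 1⊕1⊕1⊕1⊕0⊕0⊕1⊕1 = 0
s2 (pos 2,3,6,7,10,11,14,15): 1⊕1⊕1⊕1⊕1⊕0⊕1⊕1 = 1
s4 (pos 4,5,6,7,12,13,14,15): 1⊕1⊕1⊕1⊕1⊕1⊕1⊕1 = 0
s8 (pos 8,9,10,11,12,13,14,15): 0⊕0⊕1⊕0⊕1⊕1⊕1⊕1 = 1
Syndrome s8…s1 = 1010 → error at position 10.
Flip position 10: 111111100101111 → 111111100001111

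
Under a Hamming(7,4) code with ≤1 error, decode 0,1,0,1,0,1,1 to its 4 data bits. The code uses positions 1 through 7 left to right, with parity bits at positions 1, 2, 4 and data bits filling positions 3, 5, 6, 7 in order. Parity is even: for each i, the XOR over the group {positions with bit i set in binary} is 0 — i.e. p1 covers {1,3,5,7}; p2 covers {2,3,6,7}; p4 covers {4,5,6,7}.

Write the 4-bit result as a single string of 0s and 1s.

0010

s1 (pos 1,3,5,7): 0⊕0⊕0⊕1 = 1
s2 (pos 2,3,6,7): 1⊕0⊕1⊕1 = 1
s4 (pos 4,5,6,7): 1⊕0⊕1⊕1 = 1
Syndrome s4…s1 = 111 → error at position 7.
Flip position 7: 0101011 → 0101010
Read data bits from positions 3,5,6,7: 0010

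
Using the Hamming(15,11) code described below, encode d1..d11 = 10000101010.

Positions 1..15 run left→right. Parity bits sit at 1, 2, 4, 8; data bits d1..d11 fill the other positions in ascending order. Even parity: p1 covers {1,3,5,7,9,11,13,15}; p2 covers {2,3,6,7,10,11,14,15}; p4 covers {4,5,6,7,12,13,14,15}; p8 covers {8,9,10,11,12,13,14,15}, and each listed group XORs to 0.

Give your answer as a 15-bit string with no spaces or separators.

111000010101010

Place data at non-parity positions: p1 p2 1 p4 0 0 0 p8 0 1 0 1 0 1 0
p1 (pos 1,3,5,7,9,11,13,15): XOR of data positions = 1⊕0⊕0⊕0⊕0⊕0⊕0 = 1
p2 (pos 2,3,6,7,10,11,14,15): XOR of data positions = 1⊕0⊕0⊕1⊕0⊕1⊕0 = 1
p4 (pos 4,5,6,7,12,13,14,15): XOR of data positions = 0⊕0⊕0⊕1⊕0⊕1⊕0 = 0
p8 (pos 8,9,10,11,12,13,14,15): XOR of data positions = 0⊕1⊕0⊕1⊕0⊕1⊕0 = 1
Codeword: 111000010101010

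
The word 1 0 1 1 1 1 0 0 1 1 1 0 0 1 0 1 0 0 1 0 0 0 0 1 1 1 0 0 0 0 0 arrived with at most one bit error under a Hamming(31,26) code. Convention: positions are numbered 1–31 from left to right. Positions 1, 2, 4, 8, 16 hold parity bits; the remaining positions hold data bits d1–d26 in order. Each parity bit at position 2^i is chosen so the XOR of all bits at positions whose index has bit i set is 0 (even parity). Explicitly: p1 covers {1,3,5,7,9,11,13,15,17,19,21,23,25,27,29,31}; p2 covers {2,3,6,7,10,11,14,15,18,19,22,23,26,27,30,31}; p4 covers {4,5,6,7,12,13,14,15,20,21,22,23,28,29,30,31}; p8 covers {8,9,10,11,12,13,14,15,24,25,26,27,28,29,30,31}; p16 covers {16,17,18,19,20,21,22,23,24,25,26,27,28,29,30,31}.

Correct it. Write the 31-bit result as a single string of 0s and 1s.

1011110011100101001000011110000

s1 (pos 1,3,5,7,9,11,13,15,17,19,21,23,25,27,29,31): 1⊕1⊕1⊕0⊕1⊕1⊕0⊕0⊕0⊕1⊕0⊕0⊕1⊕0⊕0⊕0 = 1
s2 (pos 2,3,6,7,10,11,14,15,18,19,22,23,26,27,30,31): 0⊕1⊕1⊕0⊕1⊕1⊕1⊕0⊕0⊕1⊕0⊕0⊕1⊕0⊕0⊕0 = 1
s4 (pos 4,5,6,7,12,13,14,15,20,21,22,23,28,29,30,31): 1⊕1⊕1⊕0⊕0⊕0⊕1⊕0⊕0⊕0⊕0⊕0⊕0⊕0⊕0⊕0 = 0
s8 (pos 8,9,10,11,12,13,14,15,24,25,26,27,28,29,30,31): 0⊕1⊕1⊕1⊕0⊕0⊕1⊕0⊕1⊕1⊕1⊕0⊕0⊕0⊕0⊕0 = 1
s16 (pos 16,17,18,19,20,21,22,23,24,25,26,27,28,29,30,31): 1⊕0⊕0⊕1⊕0⊕0⊕0⊕0⊕1⊕1⊕1⊕0⊕0⊕0⊕0⊕0 = 1
Syndrome s16…s1 = 11011 → error at position 27.
Flip position 27: 1011110011100101001000011100000 → 1011110011100101001000011110000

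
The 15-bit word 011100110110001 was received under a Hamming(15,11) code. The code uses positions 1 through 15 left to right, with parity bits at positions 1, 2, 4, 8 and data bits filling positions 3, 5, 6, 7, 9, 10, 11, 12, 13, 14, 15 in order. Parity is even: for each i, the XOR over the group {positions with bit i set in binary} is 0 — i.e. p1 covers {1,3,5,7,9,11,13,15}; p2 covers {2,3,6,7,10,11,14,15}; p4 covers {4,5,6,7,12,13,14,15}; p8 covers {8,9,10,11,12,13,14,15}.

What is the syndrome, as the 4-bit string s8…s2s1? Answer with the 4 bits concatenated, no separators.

0100

s1 (pos 1,3,5,7,9,11,13,15): 0⊕1⊕0⊕1⊕0⊕1⊕0⊕1 = 0
s2 (pos 2,3,6,7,10,11,14,15): 1⊕1⊕0⊕1⊕1⊕1⊕0⊕1 = 0
s4 (pos 4,5,6,7,12,13,14,15): 1⊕0⊕0⊕1⊕0⊕0⊕0⊕1 = 1
s8 (pos 8,9,10,11,12,13,14,15): 1⊕0⊕1⊕1⊕0⊕0⊕0⊕1 = 0
Syndrome s8…s1 = 0100 → error at position 4.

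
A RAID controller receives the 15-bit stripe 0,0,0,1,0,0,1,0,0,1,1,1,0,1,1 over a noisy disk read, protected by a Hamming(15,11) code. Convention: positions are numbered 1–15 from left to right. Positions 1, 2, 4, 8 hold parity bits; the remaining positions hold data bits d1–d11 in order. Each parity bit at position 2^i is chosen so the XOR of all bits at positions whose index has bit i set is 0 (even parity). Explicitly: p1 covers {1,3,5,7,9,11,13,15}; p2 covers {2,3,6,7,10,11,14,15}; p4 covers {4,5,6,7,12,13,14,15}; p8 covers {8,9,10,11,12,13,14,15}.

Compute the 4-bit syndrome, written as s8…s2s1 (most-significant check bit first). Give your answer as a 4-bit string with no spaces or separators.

s1 (pos 1,3,5,7,9,11,13,15): 0⊕0⊕0⊕1⊕0⊕1⊕0⊕1 = 1
s2 (pos 2,3,6,7,10,11,14,15): 0⊕0⊕0⊕1⊕1⊕1⊕1⊕1 = 1
s4 (pos 4,5,6,7,12,13,14,15): 1⊕0⊕0⊕1⊕1⊕0⊕1⊕1 = 1
s8 (pos 8,9,10,11,12,13,14,15): 0⊕0⊕1⊕1⊕1⊕0⊕1⊕1 = 1
Syndrome s8…s1 = 1111 → error at position 15.

1111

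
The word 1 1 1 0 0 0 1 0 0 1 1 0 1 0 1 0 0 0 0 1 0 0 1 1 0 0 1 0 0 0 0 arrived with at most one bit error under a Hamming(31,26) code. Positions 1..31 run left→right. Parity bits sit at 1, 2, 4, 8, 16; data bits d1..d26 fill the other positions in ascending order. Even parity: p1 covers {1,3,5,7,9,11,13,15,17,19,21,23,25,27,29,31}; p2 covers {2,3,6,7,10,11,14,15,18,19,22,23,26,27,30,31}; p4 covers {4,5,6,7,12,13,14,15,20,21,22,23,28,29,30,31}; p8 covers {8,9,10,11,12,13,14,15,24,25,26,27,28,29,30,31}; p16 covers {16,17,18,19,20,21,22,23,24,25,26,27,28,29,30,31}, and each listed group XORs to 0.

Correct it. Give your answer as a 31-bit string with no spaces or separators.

1111001001101010000100110010000

s1 (pos 1,3,5,7,9,11,13,15,17,19,21,23,25,27,29,31): 1⊕1⊕0⊕1⊕0⊕1⊕1⊕1⊕0⊕0⊕0⊕1⊕0⊕1⊕0⊕0 = 0
s2 (pos 2,3,6,7,10,11,14,15,18,19,22,23,26,27,30,31): 1⊕1⊕0⊕1⊕1⊕1⊕0⊕1⊕0⊕0⊕0⊕1⊕0⊕1⊕0⊕0 = 0
s4 (pos 4,5,6,7,12,13,14,15,20,21,22,23,28,29,30,31): 0⊕0⊕0⊕1⊕0⊕1⊕0⊕1⊕1⊕0⊕0⊕1⊕0⊕0⊕0⊕0 = 1
s8 (pos 8,9,10,11,12,13,14,15,24,25,26,27,28,29,30,31): 0⊕0⊕1⊕1⊕0⊕1⊕0⊕1⊕1⊕0⊕0⊕1⊕0⊕0⊕0⊕0 = 0
s16 (pos 16,17,18,19,20,21,22,23,24,25,26,27,28,29,30,31): 0⊕0⊕0⊕0⊕1⊕0⊕0⊕1⊕1⊕0⊕0⊕1⊕0⊕0⊕0⊕0 = 0
Syndrome s16…s1 = 00100 → error at position 4.
Flip position 4: 1110001001101010000100110010000 → 1111001001101010000100110010000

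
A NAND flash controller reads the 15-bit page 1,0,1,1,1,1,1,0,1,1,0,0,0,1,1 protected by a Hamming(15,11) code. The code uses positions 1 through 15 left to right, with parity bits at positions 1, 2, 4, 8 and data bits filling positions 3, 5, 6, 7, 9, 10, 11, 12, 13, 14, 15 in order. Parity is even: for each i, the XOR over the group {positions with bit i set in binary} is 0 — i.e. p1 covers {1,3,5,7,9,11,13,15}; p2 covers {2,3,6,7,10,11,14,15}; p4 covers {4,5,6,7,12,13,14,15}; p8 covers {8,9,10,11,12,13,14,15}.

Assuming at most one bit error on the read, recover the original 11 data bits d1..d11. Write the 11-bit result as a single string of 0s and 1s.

s1 (pos 1,3,5,7,9,11,13,15): 1⊕1⊕1⊕1⊕1⊕0⊕0⊕1 = 0
s2 (pos 2,3,6,7,10,11,14,15): 0⊕1⊕1⊕1⊕1⊕0⊕1⊕1 = 0
s4 (pos 4,5,6,7,12,13,14,15): 1⊕1⊕1⊕1⊕0⊕0⊕1⊕1 = 0
s8 (pos 8,9,10,11,12,13,14,15): 0⊕1⊕1⊕0⊕0⊕0⊕1⊕1 = 0
Syndrome s8…s1 = 0000 → no error.
Read data bits from positions 3,5,6,7,9,10,11,12,13,14,15: 11111100011

11111100011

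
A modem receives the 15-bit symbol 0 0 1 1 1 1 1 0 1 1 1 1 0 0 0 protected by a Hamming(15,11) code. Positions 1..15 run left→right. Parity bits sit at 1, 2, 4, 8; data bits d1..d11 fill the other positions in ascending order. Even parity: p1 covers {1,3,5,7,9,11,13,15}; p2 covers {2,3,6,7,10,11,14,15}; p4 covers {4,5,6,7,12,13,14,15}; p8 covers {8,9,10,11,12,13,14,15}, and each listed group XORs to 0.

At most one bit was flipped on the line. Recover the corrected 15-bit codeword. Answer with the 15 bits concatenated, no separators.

001111001111000

s1 (pos 1,3,5,7,9,11,13,15): 0⊕1⊕1⊕1⊕1⊕1⊕0⊕0 = 1
s2 (pos 2,3,6,7,10,11,14,15): 0⊕1⊕1⊕1⊕1⊕1⊕0⊕0 = 1
s4 (pos 4,5,6,7,12,13,14,15): 1⊕1⊕1⊕1⊕1⊕0⊕0⊕0 = 1
s8 (pos 8,9,10,11,12,13,14,15): 0⊕1⊕1⊕1⊕1⊕0⊕0⊕0 = 0
Syndrome s8…s1 = 0111 → error at position 7.
Flip position 7: 001111101111000 → 001111001111000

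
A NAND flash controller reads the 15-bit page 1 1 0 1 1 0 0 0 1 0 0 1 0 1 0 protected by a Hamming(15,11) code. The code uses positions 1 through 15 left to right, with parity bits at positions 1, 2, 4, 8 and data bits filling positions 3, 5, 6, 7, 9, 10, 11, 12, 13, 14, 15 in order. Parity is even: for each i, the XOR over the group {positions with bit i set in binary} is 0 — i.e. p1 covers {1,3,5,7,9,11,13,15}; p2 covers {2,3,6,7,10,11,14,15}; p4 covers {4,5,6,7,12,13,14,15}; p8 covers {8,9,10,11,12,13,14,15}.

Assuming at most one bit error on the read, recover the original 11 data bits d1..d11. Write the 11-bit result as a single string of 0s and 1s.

01000001010

s1 (pos 1,3,5,7,9,11,13,15): 1⊕0⊕1⊕0⊕1⊕0⊕0⊕0 = 1
s2 (pos 2,3,6,7,10,11,14,15): 1⊕0⊕0⊕0⊕0⊕0⊕1⊕0 = 0
s4 (pos 4,5,6,7,12,13,14,15): 1⊕1⊕0⊕0⊕1⊕0⊕1⊕0 = 0
s8 (pos 8,9,10,11,12,13,14,15): 0⊕1⊕0⊕0⊕1⊕0⊕1⊕0 = 1
Syndrome s8…s1 = 1001 → error at position 9.
Flip position 9: 110110001001010 → 110110000001010
Read data bits from positions 3,5,6,7,9,10,11,12,13,14,15: 01000001010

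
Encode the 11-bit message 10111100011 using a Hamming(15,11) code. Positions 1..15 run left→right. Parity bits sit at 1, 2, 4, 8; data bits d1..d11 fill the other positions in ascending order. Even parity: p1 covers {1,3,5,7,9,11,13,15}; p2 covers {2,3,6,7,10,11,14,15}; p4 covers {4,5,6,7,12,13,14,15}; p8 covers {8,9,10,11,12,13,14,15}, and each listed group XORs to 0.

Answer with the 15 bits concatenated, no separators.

Place data at non-parity positions: p1 p2 1 p4 0 1 1 p8 1 1 0 0 0 1 1
p1 (pos 1,3,5,7,9,11,13,15): XOR of data positions = 1⊕0⊕1⊕1⊕0⊕0⊕1 = 0
p2 (pos 2,3,6,7,10,11,14,15): XOR of data positions = 1⊕1⊕1⊕1⊕0⊕1⊕1 = 0
p4 (pos 4,5,6,7,12,13,14,15): XOR of data positions = 0⊕1⊕1⊕0⊕0⊕1⊕1 = 0
p8 (pos 8,9,10,11,12,13,14,15): XOR of data positions = 1⊕1⊕0⊕0⊕0⊕1⊕1 = 0
Codeword: 001001101100011

001001101100011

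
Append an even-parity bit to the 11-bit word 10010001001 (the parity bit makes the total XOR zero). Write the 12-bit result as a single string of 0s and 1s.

100100010010

XOR of the 11 data bits: 1⊕0⊕0⊕1⊕0⊕0⊕0⊕1⊕0⊕0⊕1 = 0
Parity bit = 0 (so all 12 bits XOR to 0).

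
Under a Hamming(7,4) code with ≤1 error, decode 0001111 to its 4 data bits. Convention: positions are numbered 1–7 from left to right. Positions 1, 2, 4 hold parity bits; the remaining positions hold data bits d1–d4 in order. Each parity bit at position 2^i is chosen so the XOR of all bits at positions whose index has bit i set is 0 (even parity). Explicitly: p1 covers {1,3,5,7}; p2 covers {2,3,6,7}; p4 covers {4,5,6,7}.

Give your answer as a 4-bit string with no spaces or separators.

0111

s1 (pos 1,3,5,7): 0⊕0⊕1⊕1 = 0
s2 (pos 2,3,6,7): 0⊕0⊕1⊕1 = 0
s4 (pos 4,5,6,7): 1⊕1⊕1⊕1 = 0
Syndrome s4…s1 = 000 → no error.
Read data bits from positions 3,5,6,7: 0111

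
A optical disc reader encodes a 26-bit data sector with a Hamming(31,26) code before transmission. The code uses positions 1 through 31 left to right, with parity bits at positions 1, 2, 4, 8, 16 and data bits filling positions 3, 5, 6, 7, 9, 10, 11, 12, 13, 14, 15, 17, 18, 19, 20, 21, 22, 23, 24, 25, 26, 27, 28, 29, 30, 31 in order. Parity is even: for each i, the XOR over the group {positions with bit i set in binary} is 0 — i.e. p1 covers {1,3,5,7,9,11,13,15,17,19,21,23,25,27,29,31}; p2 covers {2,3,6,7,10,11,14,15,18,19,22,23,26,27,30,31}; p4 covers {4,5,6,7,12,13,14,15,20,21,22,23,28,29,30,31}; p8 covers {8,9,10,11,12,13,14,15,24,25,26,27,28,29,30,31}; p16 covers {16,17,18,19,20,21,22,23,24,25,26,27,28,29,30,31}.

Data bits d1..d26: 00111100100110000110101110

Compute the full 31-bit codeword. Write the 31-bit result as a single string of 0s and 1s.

0101011011001000110000110101110

Place data at non-parity positions: p1 p2 0 p4 0 1 1 p8 1 1 0 0 1 0 0 p16 1 1 0 0 0 0 1 1 0 1 0 1 1 1 0
p1 (pos 1,3,5,7,9,11,13,15,17,19,21,23,25,27,29,31): XOR of data positions = 0⊕0⊕1⊕1⊕0⊕1⊕0⊕1⊕0⊕0⊕1⊕0⊕0⊕1⊕0 = 0
p2 (pos 2,3,6,7,10,11,14,15,18,19,22,23,26,27,30,31): XOR of data positions = 0⊕1⊕1⊕1⊕0⊕0⊕0⊕1⊕0⊕0⊕1⊕1⊕0⊕1⊕0 = 1
p4 (pos 4,5,6,7,12,13,14,15,20,21,22,23,28,29,30,31): XOR of data positions = 0⊕1⊕1⊕0⊕1⊕0⊕0⊕0⊕0⊕0⊕1⊕1⊕1⊕1⊕0 = 1
p8 (pos 8,9,10,11,12,13,14,15,24,25,26,27,28,29,30,31): XOR of data positions = 1⊕1⊕0⊕0⊕1⊕0⊕0⊕1⊕0⊕1⊕0⊕1⊕1⊕1⊕0 = 0
p16 (pos 16,17,18,19,20,21,22,23,24,25,26,27,28,29,30,31): XOR of data positions = 1⊕1⊕0⊕0⊕0⊕0⊕1⊕1⊕0⊕1⊕0⊕1⊕1⊕1⊕0 = 0
Codeword: 0101011011001000110000110101110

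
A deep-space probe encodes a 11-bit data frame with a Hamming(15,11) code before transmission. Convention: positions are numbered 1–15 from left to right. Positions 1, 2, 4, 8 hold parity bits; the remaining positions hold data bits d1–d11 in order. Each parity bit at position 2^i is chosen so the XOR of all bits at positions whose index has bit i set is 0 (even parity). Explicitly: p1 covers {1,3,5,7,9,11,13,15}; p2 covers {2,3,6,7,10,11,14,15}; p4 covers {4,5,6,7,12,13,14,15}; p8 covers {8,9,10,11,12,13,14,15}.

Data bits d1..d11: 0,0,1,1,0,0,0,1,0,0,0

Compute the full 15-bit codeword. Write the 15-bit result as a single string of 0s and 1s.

100101110001000

Place data at non-parity positions: p1 p2 0 p4 0 1 1 p8 0 0 0 1 0 0 0
p1 (pos 1,3,5,7,9,11,13,15): XOR of data positions = 0⊕0⊕1⊕0⊕0⊕0⊕0 = 1
p2 (pos 2,3,6,7,10,11,14,15): XOR of data positions = 0⊕1⊕1⊕0⊕0⊕0⊕0 = 0
p4 (pos 4,5,6,7,12,13,14,15): XOR of data positions = 0⊕1⊕1⊕1⊕0⊕0⊕0 = 1
p8 (pos 8,9,10,11,12,13,14,15): XOR of data positions = 0⊕0⊕0⊕1⊕0⊕0⊕0 = 1
Codeword: 100101110001000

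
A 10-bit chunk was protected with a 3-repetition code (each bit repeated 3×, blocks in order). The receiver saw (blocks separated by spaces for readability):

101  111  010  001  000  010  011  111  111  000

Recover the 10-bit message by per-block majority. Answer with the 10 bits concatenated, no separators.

1100001110

Block 1 (101): 2 ones → 1
Block 2 (111): 3 ones → 1
Block 3 (010): 1 one → 0
Block 4 (001): 1 one → 0
Block 5 (000): 0 ones → 0
Block 6 (010): 1 one → 0
Block 7 (011): 2 ones → 1
Block 8 (111): 3 ones → 1
Block 9 (111): 3 ones → 1
Block 10 (000): 0 ones → 0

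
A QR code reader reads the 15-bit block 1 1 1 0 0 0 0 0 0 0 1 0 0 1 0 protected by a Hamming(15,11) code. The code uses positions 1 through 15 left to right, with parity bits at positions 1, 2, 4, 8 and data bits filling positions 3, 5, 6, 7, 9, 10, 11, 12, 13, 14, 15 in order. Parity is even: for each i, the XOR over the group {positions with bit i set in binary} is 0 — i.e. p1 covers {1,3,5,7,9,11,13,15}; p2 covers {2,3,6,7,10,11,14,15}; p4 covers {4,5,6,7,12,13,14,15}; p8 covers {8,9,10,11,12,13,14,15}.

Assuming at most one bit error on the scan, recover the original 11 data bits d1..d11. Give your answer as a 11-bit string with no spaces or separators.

s1 (pos 1,3,5,7,9,11,13,15): 1⊕1⊕0⊕0⊕0⊕1⊕0⊕0 = 1
s2 (pos 2,3,6,7,10,11,14,15): 1⊕1⊕0⊕0⊕0⊕1⊕1⊕0 = 0
s4 (pos 4,5,6,7,12,13,14,15): 0⊕0⊕0⊕0⊕0⊕0⊕1⊕0 = 1
s8 (pos 8,9,10,11,12,13,14,15): 0⊕0⊕0⊕1⊕0⊕0⊕1⊕0 = 0
Syndrome s8…s1 = 0101 → error at position 5.
Flip position 5: 111000000010010 → 111010000010010
Read data bits from positions 3,5,6,7,9,10,11,12,13,14,15: 11000010010

11000010010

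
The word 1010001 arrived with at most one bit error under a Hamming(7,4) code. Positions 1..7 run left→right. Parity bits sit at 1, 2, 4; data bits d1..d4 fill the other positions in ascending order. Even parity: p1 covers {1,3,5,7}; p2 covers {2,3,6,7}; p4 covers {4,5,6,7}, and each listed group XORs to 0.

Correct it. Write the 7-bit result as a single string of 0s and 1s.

s1 (pos 1,3,5,7): 1⊕1⊕0⊕1 = 1
s2 (pos 2,3,6,7): 0⊕1⊕0⊕1 = 0
s4 (pos 4,5,6,7): 0⊕0⊕0⊕1 = 1
Syndrome s4…s1 = 101 → error at position 5.
Flip position 5: 1010001 → 1010101

1010101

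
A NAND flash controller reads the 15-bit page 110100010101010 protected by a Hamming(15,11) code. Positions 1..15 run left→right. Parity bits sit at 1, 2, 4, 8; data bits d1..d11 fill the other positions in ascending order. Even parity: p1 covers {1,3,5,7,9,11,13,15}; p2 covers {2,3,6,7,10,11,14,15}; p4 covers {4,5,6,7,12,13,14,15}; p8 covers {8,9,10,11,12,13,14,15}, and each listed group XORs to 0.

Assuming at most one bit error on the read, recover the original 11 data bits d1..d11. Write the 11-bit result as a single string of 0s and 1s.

s1 (pos 1,3,5,7,9,11,13,15): 1⊕0⊕0⊕0⊕0⊕0⊕0⊕0 = 1
s2 (pos 2,3,6,7,10,11,14,15): 1⊕0⊕0⊕0⊕1⊕0⊕1⊕0 = 1
s4 (pos 4,5,6,7,12,13,14,15): 1⊕0⊕0⊕0⊕1⊕0⊕1⊕0 = 1
s8 (pos 8,9,10,11,12,13,14,15): 1⊕0⊕1⊕0⊕1⊕0⊕1⊕0 = 0
Syndrome s8…s1 = 0111 → error at position 7.
Flip position 7: 110100010101010 → 110100110101010
Read data bits from positions 3,5,6,7,9,10,11,12,13,14,15: 00010101010

00010101010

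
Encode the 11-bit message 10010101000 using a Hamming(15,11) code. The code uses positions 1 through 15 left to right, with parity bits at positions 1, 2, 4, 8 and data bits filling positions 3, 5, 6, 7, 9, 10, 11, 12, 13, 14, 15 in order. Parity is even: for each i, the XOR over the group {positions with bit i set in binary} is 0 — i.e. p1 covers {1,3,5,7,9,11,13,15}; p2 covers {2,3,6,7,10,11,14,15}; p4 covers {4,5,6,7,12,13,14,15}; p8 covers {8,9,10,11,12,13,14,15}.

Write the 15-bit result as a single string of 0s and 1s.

Place data at non-parity positions: p1 p2 1 p4 0 0 1 p8 0 1 0 1 0 0 0
p1 (pos 1,3,5,7,9,11,13,15): XOR of data positions = 1⊕0⊕1⊕0⊕0⊕0⊕0 = 0
p2 (pos 2,3,6,7,10,11,14,15): XOR of data positions = 1⊕0⊕1⊕1⊕0⊕0⊕0 = 1
p4 (pos 4,5,6,7,12,13,14,15): XOR of data positions = 0⊕0⊕1⊕1⊕0⊕0⊕0 = 0
p8 (pos 8,9,10,11,12,13,14,15): XOR of data positions = 0⊕1⊕0⊕1⊕0⊕0⊕0 = 0
Codeword: 011000100101000

011000100101000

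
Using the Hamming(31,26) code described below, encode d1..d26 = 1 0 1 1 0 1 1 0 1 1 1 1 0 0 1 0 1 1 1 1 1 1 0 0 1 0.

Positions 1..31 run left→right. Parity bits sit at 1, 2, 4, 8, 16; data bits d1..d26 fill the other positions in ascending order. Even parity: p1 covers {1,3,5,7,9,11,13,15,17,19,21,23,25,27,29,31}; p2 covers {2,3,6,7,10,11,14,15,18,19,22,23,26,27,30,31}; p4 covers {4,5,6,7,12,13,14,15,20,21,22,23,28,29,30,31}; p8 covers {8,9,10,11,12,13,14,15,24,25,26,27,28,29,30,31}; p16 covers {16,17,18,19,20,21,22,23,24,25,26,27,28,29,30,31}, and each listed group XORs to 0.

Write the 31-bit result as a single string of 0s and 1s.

Place data at non-parity positions: p1 p2 1 p4 0 1 1 p8 0 1 1 0 1 1 1 p16 1 0 0 1 0 1 1 1 1 1 1 0 0 1 0
p1 (pos 1,3,5,7,9,11,13,15,17,19,21,23,25,27,29,31): XOR of data positions = 1⊕0⊕1⊕0⊕1⊕1⊕1⊕1⊕0⊕0⊕1⊕1⊕1⊕0⊕0 = 1
p2 (pos 2,3,6,7,10,11,14,15,18,19,22,23,26,27,30,31): XOR of data positions = 1⊕1⊕1⊕1⊕1⊕1⊕1⊕0⊕0⊕1⊕1⊕1⊕1⊕1⊕0 = 0
p4 (pos 4,5,6,7,12,13,14,15,20,21,22,23,28,29,30,31): XOR of data positions = 0⊕1⊕1⊕0⊕1⊕1⊕1⊕1⊕0⊕1⊕1⊕0⊕0⊕1⊕0 = 1
p8 (pos 8,9,10,11,12,13,14,15,24,25,26,27,28,29,30,31): XOR of data positions = 0⊕1⊕1⊕0⊕1⊕1⊕1⊕1⊕1⊕1⊕1⊕0⊕0⊕1⊕0 = 0
p16 (pos 16,17,18,19,20,21,22,23,24,25,26,27,28,29,30,31): XOR of data positions = 1⊕0⊕0⊕1⊕0⊕1⊕1⊕1⊕1⊕1⊕1⊕0⊕0⊕1⊕0 = 1
Codeword: 1011011001101111100101111110010

1011011001101111100101111110010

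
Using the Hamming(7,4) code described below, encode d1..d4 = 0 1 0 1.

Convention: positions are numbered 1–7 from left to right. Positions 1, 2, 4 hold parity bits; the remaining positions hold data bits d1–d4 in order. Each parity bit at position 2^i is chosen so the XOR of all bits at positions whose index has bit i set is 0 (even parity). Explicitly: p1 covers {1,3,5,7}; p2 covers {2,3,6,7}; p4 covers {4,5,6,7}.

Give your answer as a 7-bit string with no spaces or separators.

0100101

Place data at non-parity positions: p1 p2 0 p4 1 0 1
p1 (pos 1,3,5,7): XOR of data positions = 0⊕1⊕1 = 0
p2 (pos 2,3,6,7): XOR of data positions = 0⊕0⊕1 = 1
p4 (pos 4,5,6,7): XOR of data positions = 1⊕0⊕1 = 0
Codeword: 0100101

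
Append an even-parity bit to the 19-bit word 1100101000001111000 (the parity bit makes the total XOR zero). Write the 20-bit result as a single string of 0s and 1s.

11001010000011110000

XOR of the 19 data bits: 1⊕1⊕0⊕0⊕1⊕0⊕1⊕0⊕0⊕0⊕0⊕0⊕1⊕1⊕1⊕1⊕0⊕0⊕0 = 0
Parity bit = 0 (so all 20 bits XOR to 0).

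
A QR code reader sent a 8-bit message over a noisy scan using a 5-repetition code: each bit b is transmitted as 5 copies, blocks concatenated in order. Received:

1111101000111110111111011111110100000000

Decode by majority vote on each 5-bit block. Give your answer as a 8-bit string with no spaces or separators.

Block 1 (11111): 5 ones → 1
Block 2 (01000): 1 one → 0
Block 3 (11111): 5 ones → 1
Block 4 (01111): 4 ones → 1
Block 5 (11011): 4 ones → 1
Block 6 (11111): 5 ones → 1
Block 7 (01000): 1 one → 0
Block 8 (00000): 0 ones → 0

10111100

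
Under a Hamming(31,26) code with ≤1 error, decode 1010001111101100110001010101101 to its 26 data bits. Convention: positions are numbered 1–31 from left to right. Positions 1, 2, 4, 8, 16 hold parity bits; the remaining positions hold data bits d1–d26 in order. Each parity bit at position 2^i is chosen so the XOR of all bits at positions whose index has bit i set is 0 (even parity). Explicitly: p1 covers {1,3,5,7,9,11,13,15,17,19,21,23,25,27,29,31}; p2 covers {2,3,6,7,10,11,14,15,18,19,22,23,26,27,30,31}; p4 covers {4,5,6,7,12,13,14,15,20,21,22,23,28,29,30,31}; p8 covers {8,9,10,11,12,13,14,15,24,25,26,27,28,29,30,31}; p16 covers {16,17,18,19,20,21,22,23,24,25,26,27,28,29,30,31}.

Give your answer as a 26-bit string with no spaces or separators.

s1 (pos 1,3,5,7,9,11,13,15,17,19,21,23,25,27,29,31): 1⊕1⊕0⊕1⊕1⊕1⊕1⊕0⊕1⊕0⊕0⊕0⊕0⊕0⊕1⊕1 = 1
s2 (pos 2,3,6,7,10,11,14,15,18,19,22,23,26,27,30,31): 0⊕1⊕0⊕1⊕1⊕1⊕1⊕0⊕1⊕0⊕1⊕0⊕1⊕0⊕0⊕1 = 1
s4 (pos 4,5,6,7,12,13,14,15,20,21,22,23,28,29,30,31): 0⊕0⊕0⊕1⊕0⊕1⊕1⊕0⊕0⊕0⊕1⊕0⊕1⊕1⊕0⊕1 = 1
s8 (pos 8,9,10,11,12,13,14,15,24,25,26,27,28,29,30,31): 1⊕1⊕1⊕1⊕0⊕1⊕1⊕0⊕1⊕0⊕1⊕0⊕1⊕1⊕0⊕1 = 1
s16 (pos 16,17,18,19,20,21,22,23,24,25,26,27,28,29,30,31): 0⊕1⊕1⊕0⊕0⊕0⊕1⊕0⊕1⊕0⊕1⊕0⊕1⊕1⊕0⊕1 = 0
Syndrome s16…s1 = 01111 → error at position 15.
Flip position 15: 1010001111101100110001010101101 → 1010001111101110110001010101101
Read data bits from positions 3,5,6,7,9,10,11,12,13,14,15,17,18,19,20,21,22,23,24,25,26,27,28,29,30,31: 10011110111110001010101101

10011110111110001010101101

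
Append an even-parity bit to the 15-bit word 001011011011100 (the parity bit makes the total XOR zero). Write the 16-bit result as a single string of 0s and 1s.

0010110110111000

XOR of the 15 data bits: 0⊕0⊕1⊕0⊕1⊕1⊕0⊕1⊕1⊕0⊕1⊕1⊕1⊕0⊕0 = 0
Parity bit = 0 (so all 16 bits XOR to 0).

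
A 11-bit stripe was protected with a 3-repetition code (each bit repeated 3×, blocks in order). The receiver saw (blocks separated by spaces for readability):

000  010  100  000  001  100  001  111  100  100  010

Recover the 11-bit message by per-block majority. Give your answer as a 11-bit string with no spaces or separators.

00000001000

Block 1 (000): 0 ones → 0
Block 2 (010): 1 one → 0
Block 3 (100): 1 one → 0
Block 4 (000): 0 ones → 0
Block 5 (001): 1 one → 0
Block 6 (100): 1 one → 0
Block 7 (001): 1 one → 0
Block 8 (111): 3 ones → 1
Block 9 (100): 1 one → 0
Block 10 (100): 1 one → 0
Block 11 (010): 1 one → 0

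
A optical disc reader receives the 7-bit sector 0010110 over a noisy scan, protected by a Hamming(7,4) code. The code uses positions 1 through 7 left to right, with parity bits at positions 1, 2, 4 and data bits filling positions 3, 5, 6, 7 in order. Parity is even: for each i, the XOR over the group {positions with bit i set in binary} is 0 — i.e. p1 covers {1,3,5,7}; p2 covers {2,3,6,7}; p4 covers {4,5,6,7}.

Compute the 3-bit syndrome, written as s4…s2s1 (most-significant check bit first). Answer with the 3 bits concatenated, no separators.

s1 (pos 1,3,5,7): 0⊕1⊕1⊕0 = 0
s2 (pos 2,3,6,7): 0⊕1⊕1⊕0 = 0
s4 (pos 4,5,6,7): 0⊕1⊕1⊕0 = 0
Syndrome s4…s1 = 000 → no error.

000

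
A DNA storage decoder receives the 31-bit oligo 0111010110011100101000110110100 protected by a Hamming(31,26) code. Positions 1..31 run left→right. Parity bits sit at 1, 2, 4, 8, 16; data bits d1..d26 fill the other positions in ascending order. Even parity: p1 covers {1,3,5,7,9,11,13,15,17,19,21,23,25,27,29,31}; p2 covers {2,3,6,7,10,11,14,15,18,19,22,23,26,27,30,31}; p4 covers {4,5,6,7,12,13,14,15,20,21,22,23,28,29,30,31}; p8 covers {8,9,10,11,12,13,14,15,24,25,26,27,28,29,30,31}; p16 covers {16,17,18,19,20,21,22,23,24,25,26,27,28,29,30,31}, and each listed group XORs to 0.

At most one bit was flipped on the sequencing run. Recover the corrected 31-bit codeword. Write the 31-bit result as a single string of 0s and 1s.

s1 (pos 1,3,5,7,9,11,13,15,17,19,21,23,25,27,29,31): 0⊕1⊕0⊕0⊕1⊕0⊕1⊕0⊕1⊕1⊕0⊕1⊕0⊕1⊕1⊕0 = 0
s2 (pos 2,3,6,7,10,11,14,15,18,19,22,23,26,27,30,31): 1⊕1⊕1⊕0⊕0⊕0⊕1⊕0⊕0⊕1⊕0⊕1⊕1⊕1⊕0⊕0 = 0
s4 (pos 4,5,6,7,12,13,14,15,20,21,22,23,28,29,30,31): 1⊕0⊕1⊕0⊕1⊕1⊕1⊕0⊕0⊕0⊕0⊕1⊕0⊕1⊕0⊕0 = 1
s8 (pos 8,9,10,11,12,13,14,15,24,25,26,27,28,29,30,31): 1⊕1⊕0⊕0⊕1⊕1⊕1⊕0⊕1⊕0⊕1⊕1⊕0⊕1⊕0⊕0 = 1
s16 (pos 16,17,18,19,20,21,22,23,24,25,26,27,28,29,30,31): 0⊕1⊕0⊕1⊕0⊕0⊕0⊕1⊕1⊕0⊕1⊕1⊕0⊕1⊕0⊕0 = 1
Syndrome s16…s1 = 11100 → error at position 28.
Flip position 28: 0111010110011100101000110110100 → 0111010110011100101000110111100

0111010110011100101000110111100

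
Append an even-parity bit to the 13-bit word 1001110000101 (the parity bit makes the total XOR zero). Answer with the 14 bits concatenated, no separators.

XOR of the 13 data bits: 1⊕0⊕0⊕1⊕1⊕1⊕0⊕0⊕0⊕0⊕1⊕0⊕1 = 0
Parity bit = 0 (so all 14 bits XOR to 0).

10011100001010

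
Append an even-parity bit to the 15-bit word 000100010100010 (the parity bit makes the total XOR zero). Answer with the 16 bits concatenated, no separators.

XOR of the 15 data bits: 0⊕0⊕0⊕1⊕0⊕0⊕0⊕1⊕0⊕1⊕0⊕0⊕0⊕1⊕0 = 0
Parity bit = 0 (so all 16 bits XOR to 0).

0001000101000100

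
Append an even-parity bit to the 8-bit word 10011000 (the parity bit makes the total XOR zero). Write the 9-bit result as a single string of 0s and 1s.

XOR of the 8 data bits: 1⊕0⊕0⊕1⊕1⊕0⊕0⊕0 = 1
Parity bit = 1 (so all 9 bits XOR to 0).

100110001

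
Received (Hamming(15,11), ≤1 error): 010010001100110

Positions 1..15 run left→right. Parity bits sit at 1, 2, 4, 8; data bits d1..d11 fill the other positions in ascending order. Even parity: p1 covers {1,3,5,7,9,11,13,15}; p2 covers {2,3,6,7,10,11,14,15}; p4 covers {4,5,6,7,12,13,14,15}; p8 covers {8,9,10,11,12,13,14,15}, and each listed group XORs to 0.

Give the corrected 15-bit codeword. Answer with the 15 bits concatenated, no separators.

s1 (pos 1,3,5,7,9,11,13,15): 0⊕0⊕1⊕0⊕1⊕0⊕1⊕0 = 1
s2 (pos 2,3,6,7,10,11,14,15): 1⊕0⊕0⊕0⊕1⊕0⊕1⊕0 = 1
s4 (pos 4,5,6,7,12,13,14,15): 0⊕1⊕0⊕0⊕0⊕1⊕1⊕0 = 1
s8 (pos 8,9,10,11,12,13,14,15): 0⊕1⊕1⊕0⊕0⊕1⊕1⊕0 = 0
Syndrome s8…s1 = 0111 → error at position 7.
Flip position 7: 010010001100110 → 010010101100110

010010101100110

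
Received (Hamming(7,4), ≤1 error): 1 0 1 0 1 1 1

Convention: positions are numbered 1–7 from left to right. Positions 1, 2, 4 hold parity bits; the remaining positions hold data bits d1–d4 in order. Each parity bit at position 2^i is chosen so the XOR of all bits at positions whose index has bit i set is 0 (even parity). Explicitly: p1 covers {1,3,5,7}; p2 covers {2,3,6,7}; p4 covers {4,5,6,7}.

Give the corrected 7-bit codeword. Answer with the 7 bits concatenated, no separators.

1010101

s1 (pos 1,3,5,7): 1⊕1⊕1⊕1 = 0
s2 (pos 2,3,6,7): 0⊕1⊕1⊕1 = 1
s4 (pos 4,5,6,7): 0⊕1⊕1⊕1 = 1
Syndrome s4…s1 = 110 → error at position 6.
Flip position 6: 1010111 → 1010101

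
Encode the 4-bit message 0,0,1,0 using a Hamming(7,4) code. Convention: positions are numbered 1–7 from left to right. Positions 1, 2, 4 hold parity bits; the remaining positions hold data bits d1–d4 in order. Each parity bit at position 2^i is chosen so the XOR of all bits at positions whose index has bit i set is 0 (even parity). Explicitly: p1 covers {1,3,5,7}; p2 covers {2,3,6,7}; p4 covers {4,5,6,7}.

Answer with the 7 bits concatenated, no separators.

0101010

Place data at non-parity positions: p1 p2 0 p4 0 1 0
p1 (pos 1,3,5,7): XOR of data positions = 0⊕0⊕0 = 0
p2 (pos 2,3,6,7): XOR of data positions = 0⊕1⊕0 = 1
p4 (pos 4,5,6,7): XOR of data positions = 0⊕1⊕0 = 1
Codeword: 0101010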